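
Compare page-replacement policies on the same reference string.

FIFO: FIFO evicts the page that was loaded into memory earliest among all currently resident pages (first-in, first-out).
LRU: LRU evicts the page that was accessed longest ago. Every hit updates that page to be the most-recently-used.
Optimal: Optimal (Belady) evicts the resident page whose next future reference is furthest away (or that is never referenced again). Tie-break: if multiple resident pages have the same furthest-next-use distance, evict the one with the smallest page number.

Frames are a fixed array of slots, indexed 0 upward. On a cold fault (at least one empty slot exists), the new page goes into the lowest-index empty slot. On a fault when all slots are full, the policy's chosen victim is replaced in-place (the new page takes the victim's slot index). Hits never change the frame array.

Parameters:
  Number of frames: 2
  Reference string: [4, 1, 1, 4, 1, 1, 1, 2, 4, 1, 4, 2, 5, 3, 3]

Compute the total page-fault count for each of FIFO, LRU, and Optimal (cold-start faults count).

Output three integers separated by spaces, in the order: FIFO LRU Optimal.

--- FIFO ---
  step 0: ref 4 -> FAULT, frames=[4,-] (faults so far: 1)
  step 1: ref 1 -> FAULT, frames=[4,1] (faults so far: 2)
  step 2: ref 1 -> HIT, frames=[4,1] (faults so far: 2)
  step 3: ref 4 -> HIT, frames=[4,1] (faults so far: 2)
  step 4: ref 1 -> HIT, frames=[4,1] (faults so far: 2)
  step 5: ref 1 -> HIT, frames=[4,1] (faults so far: 2)
  step 6: ref 1 -> HIT, frames=[4,1] (faults so far: 2)
  step 7: ref 2 -> FAULT, evict 4, frames=[2,1] (faults so far: 3)
  step 8: ref 4 -> FAULT, evict 1, frames=[2,4] (faults so far: 4)
  step 9: ref 1 -> FAULT, evict 2, frames=[1,4] (faults so far: 5)
  step 10: ref 4 -> HIT, frames=[1,4] (faults so far: 5)
  step 11: ref 2 -> FAULT, evict 4, frames=[1,2] (faults so far: 6)
  step 12: ref 5 -> FAULT, evict 1, frames=[5,2] (faults so far: 7)
  step 13: ref 3 -> FAULT, evict 2, frames=[5,3] (faults so far: 8)
  step 14: ref 3 -> HIT, frames=[5,3] (faults so far: 8)
  FIFO total faults: 8
--- LRU ---
  step 0: ref 4 -> FAULT, frames=[4,-] (faults so far: 1)
  step 1: ref 1 -> FAULT, frames=[4,1] (faults so far: 2)
  step 2: ref 1 -> HIT, frames=[4,1] (faults so far: 2)
  step 3: ref 4 -> HIT, frames=[4,1] (faults so far: 2)
  step 4: ref 1 -> HIT, frames=[4,1] (faults so far: 2)
  step 5: ref 1 -> HIT, frames=[4,1] (faults so far: 2)
  step 6: ref 1 -> HIT, frames=[4,1] (faults so far: 2)
  step 7: ref 2 -> FAULT, evict 4, frames=[2,1] (faults so far: 3)
  step 8: ref 4 -> FAULT, evict 1, frames=[2,4] (faults so far: 4)
  step 9: ref 1 -> FAULT, evict 2, frames=[1,4] (faults so far: 5)
  step 10: ref 4 -> HIT, frames=[1,4] (faults so far: 5)
  step 11: ref 2 -> FAULT, evict 1, frames=[2,4] (faults so far: 6)
  step 12: ref 5 -> FAULT, evict 4, frames=[2,5] (faults so far: 7)
  step 13: ref 3 -> FAULT, evict 2, frames=[3,5] (faults so far: 8)
  step 14: ref 3 -> HIT, frames=[3,5] (faults so far: 8)
  LRU total faults: 8
--- Optimal ---
  step 0: ref 4 -> FAULT, frames=[4,-] (faults so far: 1)
  step 1: ref 1 -> FAULT, frames=[4,1] (faults so far: 2)
  step 2: ref 1 -> HIT, frames=[4,1] (faults so far: 2)
  step 3: ref 4 -> HIT, frames=[4,1] (faults so far: 2)
  step 4: ref 1 -> HIT, frames=[4,1] (faults so far: 2)
  step 5: ref 1 -> HIT, frames=[4,1] (faults so far: 2)
  step 6: ref 1 -> HIT, frames=[4,1] (faults so far: 2)
  step 7: ref 2 -> FAULT, evict 1, frames=[4,2] (faults so far: 3)
  step 8: ref 4 -> HIT, frames=[4,2] (faults so far: 3)
  step 9: ref 1 -> FAULT, evict 2, frames=[4,1] (faults so far: 4)
  step 10: ref 4 -> HIT, frames=[4,1] (faults so far: 4)
  step 11: ref 2 -> FAULT, evict 1, frames=[4,2] (faults so far: 5)
  step 12: ref 5 -> FAULT, evict 2, frames=[4,5] (faults so far: 6)
  step 13: ref 3 -> FAULT, evict 4, frames=[3,5] (faults so far: 7)
  step 14: ref 3 -> HIT, frames=[3,5] (faults so far: 7)
  Optimal total faults: 7

Answer: 8 8 7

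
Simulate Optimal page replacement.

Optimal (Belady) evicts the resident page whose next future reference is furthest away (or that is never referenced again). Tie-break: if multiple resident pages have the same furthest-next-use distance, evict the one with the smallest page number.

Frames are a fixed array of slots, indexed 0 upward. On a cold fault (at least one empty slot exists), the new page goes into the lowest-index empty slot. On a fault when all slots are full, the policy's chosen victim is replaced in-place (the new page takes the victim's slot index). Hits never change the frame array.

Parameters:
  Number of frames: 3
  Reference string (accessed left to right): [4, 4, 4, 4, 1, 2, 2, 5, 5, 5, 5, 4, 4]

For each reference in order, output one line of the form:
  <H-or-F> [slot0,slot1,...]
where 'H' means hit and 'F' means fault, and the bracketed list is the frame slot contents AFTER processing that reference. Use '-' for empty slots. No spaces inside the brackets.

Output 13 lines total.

F [4,-,-]
H [4,-,-]
H [4,-,-]
H [4,-,-]
F [4,1,-]
F [4,1,2]
H [4,1,2]
F [4,5,2]
H [4,5,2]
H [4,5,2]
H [4,5,2]
H [4,5,2]
H [4,5,2]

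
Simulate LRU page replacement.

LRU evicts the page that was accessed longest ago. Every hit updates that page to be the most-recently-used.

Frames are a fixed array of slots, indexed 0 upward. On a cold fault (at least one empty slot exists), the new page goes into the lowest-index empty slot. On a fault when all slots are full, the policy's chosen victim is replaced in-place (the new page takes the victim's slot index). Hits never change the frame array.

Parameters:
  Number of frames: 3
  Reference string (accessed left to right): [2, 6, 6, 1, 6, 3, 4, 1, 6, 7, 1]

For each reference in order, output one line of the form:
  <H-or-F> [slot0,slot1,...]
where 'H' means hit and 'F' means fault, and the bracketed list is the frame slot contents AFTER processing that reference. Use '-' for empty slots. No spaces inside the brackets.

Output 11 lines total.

F [2,-,-]
F [2,6,-]
H [2,6,-]
F [2,6,1]
H [2,6,1]
F [3,6,1]
F [3,6,4]
F [3,1,4]
F [6,1,4]
F [6,1,7]
H [6,1,7]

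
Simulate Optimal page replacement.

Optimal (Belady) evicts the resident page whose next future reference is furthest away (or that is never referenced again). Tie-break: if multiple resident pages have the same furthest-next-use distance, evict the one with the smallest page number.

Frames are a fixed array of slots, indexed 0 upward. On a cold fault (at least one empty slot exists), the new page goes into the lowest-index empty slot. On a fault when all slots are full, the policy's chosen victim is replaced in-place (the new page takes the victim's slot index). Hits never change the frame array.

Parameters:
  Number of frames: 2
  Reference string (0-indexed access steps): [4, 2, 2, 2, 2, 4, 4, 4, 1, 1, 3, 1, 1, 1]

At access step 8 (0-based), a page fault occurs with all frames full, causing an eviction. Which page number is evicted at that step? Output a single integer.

Step 0: ref 4 -> FAULT, frames=[4,-]
Step 1: ref 2 -> FAULT, frames=[4,2]
Step 2: ref 2 -> HIT, frames=[4,2]
Step 3: ref 2 -> HIT, frames=[4,2]
Step 4: ref 2 -> HIT, frames=[4,2]
Step 5: ref 4 -> HIT, frames=[4,2]
Step 6: ref 4 -> HIT, frames=[4,2]
Step 7: ref 4 -> HIT, frames=[4,2]
Step 8: ref 1 -> FAULT, evict 2, frames=[4,1]
At step 8: evicted page 2

Answer: 2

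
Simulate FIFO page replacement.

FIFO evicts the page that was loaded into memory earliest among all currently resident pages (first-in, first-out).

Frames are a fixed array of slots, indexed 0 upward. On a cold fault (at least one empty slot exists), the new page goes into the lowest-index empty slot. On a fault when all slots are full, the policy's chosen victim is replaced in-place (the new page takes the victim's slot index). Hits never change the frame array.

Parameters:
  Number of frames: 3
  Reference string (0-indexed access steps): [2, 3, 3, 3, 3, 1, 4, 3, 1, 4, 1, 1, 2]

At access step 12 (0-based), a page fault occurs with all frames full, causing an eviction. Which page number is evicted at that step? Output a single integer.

Answer: 3

Derivation:
Step 0: ref 2 -> FAULT, frames=[2,-,-]
Step 1: ref 3 -> FAULT, frames=[2,3,-]
Step 2: ref 3 -> HIT, frames=[2,3,-]
Step 3: ref 3 -> HIT, frames=[2,3,-]
Step 4: ref 3 -> HIT, frames=[2,3,-]
Step 5: ref 1 -> FAULT, frames=[2,3,1]
Step 6: ref 4 -> FAULT, evict 2, frames=[4,3,1]
Step 7: ref 3 -> HIT, frames=[4,3,1]
Step 8: ref 1 -> HIT, frames=[4,3,1]
Step 9: ref 4 -> HIT, frames=[4,3,1]
Step 10: ref 1 -> HIT, frames=[4,3,1]
Step 11: ref 1 -> HIT, frames=[4,3,1]
Step 12: ref 2 -> FAULT, evict 3, frames=[4,2,1]
At step 12: evicted page 3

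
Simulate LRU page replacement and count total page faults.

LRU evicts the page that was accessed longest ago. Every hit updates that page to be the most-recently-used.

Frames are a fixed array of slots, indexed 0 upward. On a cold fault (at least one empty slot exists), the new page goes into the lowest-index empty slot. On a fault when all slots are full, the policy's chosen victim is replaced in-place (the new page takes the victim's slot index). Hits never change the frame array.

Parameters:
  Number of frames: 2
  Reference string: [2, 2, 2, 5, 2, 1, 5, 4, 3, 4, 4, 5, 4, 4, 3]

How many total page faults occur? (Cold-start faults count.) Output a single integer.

Step 0: ref 2 → FAULT, frames=[2,-]
Step 1: ref 2 → HIT, frames=[2,-]
Step 2: ref 2 → HIT, frames=[2,-]
Step 3: ref 5 → FAULT, frames=[2,5]
Step 4: ref 2 → HIT, frames=[2,5]
Step 5: ref 1 → FAULT (evict 5), frames=[2,1]
Step 6: ref 5 → FAULT (evict 2), frames=[5,1]
Step 7: ref 4 → FAULT (evict 1), frames=[5,4]
Step 8: ref 3 → FAULT (evict 5), frames=[3,4]
Step 9: ref 4 → HIT, frames=[3,4]
Step 10: ref 4 → HIT, frames=[3,4]
Step 11: ref 5 → FAULT (evict 3), frames=[5,4]
Step 12: ref 4 → HIT, frames=[5,4]
Step 13: ref 4 → HIT, frames=[5,4]
Step 14: ref 3 → FAULT (evict 5), frames=[3,4]
Total faults: 8

Answer: 8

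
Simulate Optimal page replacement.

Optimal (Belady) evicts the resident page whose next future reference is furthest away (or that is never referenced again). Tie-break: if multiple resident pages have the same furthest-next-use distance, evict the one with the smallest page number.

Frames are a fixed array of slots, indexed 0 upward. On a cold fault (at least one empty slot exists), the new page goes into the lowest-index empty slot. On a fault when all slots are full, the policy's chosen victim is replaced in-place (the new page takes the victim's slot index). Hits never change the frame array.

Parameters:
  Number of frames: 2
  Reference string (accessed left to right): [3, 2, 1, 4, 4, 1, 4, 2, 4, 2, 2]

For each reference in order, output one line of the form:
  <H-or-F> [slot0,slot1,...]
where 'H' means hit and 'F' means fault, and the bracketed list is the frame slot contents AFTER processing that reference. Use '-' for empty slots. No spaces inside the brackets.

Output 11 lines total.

F [3,-]
F [3,2]
F [1,2]
F [1,4]
H [1,4]
H [1,4]
H [1,4]
F [2,4]
H [2,4]
H [2,4]
H [2,4]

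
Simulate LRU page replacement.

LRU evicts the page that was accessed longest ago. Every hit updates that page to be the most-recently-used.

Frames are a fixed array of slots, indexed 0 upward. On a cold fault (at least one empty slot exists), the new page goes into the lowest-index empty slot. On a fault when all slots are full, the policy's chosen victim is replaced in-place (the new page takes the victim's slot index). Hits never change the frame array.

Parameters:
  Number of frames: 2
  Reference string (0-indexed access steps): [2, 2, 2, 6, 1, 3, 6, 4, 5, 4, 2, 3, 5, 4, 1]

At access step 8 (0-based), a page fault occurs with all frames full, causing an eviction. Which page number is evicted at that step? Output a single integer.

Answer: 6

Derivation:
Step 0: ref 2 -> FAULT, frames=[2,-]
Step 1: ref 2 -> HIT, frames=[2,-]
Step 2: ref 2 -> HIT, frames=[2,-]
Step 3: ref 6 -> FAULT, frames=[2,6]
Step 4: ref 1 -> FAULT, evict 2, frames=[1,6]
Step 5: ref 3 -> FAULT, evict 6, frames=[1,3]
Step 6: ref 6 -> FAULT, evict 1, frames=[6,3]
Step 7: ref 4 -> FAULT, evict 3, frames=[6,4]
Step 8: ref 5 -> FAULT, evict 6, frames=[5,4]
At step 8: evicted page 6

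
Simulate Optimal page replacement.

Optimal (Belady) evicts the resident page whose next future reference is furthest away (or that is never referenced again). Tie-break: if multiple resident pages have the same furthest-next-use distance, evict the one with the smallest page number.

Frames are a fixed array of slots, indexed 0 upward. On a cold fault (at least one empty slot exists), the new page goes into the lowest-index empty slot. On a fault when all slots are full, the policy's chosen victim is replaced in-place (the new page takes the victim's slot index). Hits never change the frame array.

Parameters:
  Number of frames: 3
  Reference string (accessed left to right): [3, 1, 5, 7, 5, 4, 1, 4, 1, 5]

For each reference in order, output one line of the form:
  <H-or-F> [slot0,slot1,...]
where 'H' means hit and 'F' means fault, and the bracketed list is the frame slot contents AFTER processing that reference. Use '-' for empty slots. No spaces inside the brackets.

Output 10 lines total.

F [3,-,-]
F [3,1,-]
F [3,1,5]
F [7,1,5]
H [7,1,5]
F [4,1,5]
H [4,1,5]
H [4,1,5]
H [4,1,5]
H [4,1,5]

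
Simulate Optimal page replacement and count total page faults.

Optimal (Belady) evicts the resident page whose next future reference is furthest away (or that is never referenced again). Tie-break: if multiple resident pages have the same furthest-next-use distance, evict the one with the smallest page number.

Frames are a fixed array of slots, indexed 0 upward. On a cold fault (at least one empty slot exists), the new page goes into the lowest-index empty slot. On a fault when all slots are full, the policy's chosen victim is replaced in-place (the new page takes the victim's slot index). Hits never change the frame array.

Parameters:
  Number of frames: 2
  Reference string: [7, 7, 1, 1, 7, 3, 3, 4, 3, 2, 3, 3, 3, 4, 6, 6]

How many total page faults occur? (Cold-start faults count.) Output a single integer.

Step 0: ref 7 → FAULT, frames=[7,-]
Step 1: ref 7 → HIT, frames=[7,-]
Step 2: ref 1 → FAULT, frames=[7,1]
Step 3: ref 1 → HIT, frames=[7,1]
Step 4: ref 7 → HIT, frames=[7,1]
Step 5: ref 3 → FAULT (evict 1), frames=[7,3]
Step 6: ref 3 → HIT, frames=[7,3]
Step 7: ref 4 → FAULT (evict 7), frames=[4,3]
Step 8: ref 3 → HIT, frames=[4,3]
Step 9: ref 2 → FAULT (evict 4), frames=[2,3]
Step 10: ref 3 → HIT, frames=[2,3]
Step 11: ref 3 → HIT, frames=[2,3]
Step 12: ref 3 → HIT, frames=[2,3]
Step 13: ref 4 → FAULT (evict 2), frames=[4,3]
Step 14: ref 6 → FAULT (evict 3), frames=[4,6]
Step 15: ref 6 → HIT, frames=[4,6]
Total faults: 7

Answer: 7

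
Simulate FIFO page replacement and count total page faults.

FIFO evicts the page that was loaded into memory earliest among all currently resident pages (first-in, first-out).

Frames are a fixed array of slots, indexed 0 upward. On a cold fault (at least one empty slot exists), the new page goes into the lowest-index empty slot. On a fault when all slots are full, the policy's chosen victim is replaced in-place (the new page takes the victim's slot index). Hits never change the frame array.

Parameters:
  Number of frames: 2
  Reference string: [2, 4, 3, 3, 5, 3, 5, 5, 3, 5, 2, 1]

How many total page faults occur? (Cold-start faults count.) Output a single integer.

Step 0: ref 2 → FAULT, frames=[2,-]
Step 1: ref 4 → FAULT, frames=[2,4]
Step 2: ref 3 → FAULT (evict 2), frames=[3,4]
Step 3: ref 3 → HIT, frames=[3,4]
Step 4: ref 5 → FAULT (evict 4), frames=[3,5]
Step 5: ref 3 → HIT, frames=[3,5]
Step 6: ref 5 → HIT, frames=[3,5]
Step 7: ref 5 → HIT, frames=[3,5]
Step 8: ref 3 → HIT, frames=[3,5]
Step 9: ref 5 → HIT, frames=[3,5]
Step 10: ref 2 → FAULT (evict 3), frames=[2,5]
Step 11: ref 1 → FAULT (evict 5), frames=[2,1]
Total faults: 6

Answer: 6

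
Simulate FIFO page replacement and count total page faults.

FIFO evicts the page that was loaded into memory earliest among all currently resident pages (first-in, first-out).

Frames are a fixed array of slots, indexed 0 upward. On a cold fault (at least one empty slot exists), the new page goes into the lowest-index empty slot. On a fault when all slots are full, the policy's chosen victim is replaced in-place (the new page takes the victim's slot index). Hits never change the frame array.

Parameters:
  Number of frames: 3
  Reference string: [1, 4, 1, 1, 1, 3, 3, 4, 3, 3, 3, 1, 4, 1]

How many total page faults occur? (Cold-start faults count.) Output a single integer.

Step 0: ref 1 → FAULT, frames=[1,-,-]
Step 1: ref 4 → FAULT, frames=[1,4,-]
Step 2: ref 1 → HIT, frames=[1,4,-]
Step 3: ref 1 → HIT, frames=[1,4,-]
Step 4: ref 1 → HIT, frames=[1,4,-]
Step 5: ref 3 → FAULT, frames=[1,4,3]
Step 6: ref 3 → HIT, frames=[1,4,3]
Step 7: ref 4 → HIT, frames=[1,4,3]
Step 8: ref 3 → HIT, frames=[1,4,3]
Step 9: ref 3 → HIT, frames=[1,4,3]
Step 10: ref 3 → HIT, frames=[1,4,3]
Step 11: ref 1 → HIT, frames=[1,4,3]
Step 12: ref 4 → HIT, frames=[1,4,3]
Step 13: ref 1 → HIT, frames=[1,4,3]
Total faults: 3

Answer: 3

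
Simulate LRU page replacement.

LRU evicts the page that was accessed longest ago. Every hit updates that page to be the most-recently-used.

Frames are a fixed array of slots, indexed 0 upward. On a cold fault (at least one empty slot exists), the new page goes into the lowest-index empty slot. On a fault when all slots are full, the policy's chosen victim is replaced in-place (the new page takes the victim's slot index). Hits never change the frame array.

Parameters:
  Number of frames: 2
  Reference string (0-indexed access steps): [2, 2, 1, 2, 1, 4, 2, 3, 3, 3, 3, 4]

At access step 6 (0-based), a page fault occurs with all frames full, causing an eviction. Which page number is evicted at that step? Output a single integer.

Answer: 1

Derivation:
Step 0: ref 2 -> FAULT, frames=[2,-]
Step 1: ref 2 -> HIT, frames=[2,-]
Step 2: ref 1 -> FAULT, frames=[2,1]
Step 3: ref 2 -> HIT, frames=[2,1]
Step 4: ref 1 -> HIT, frames=[2,1]
Step 5: ref 4 -> FAULT, evict 2, frames=[4,1]
Step 6: ref 2 -> FAULT, evict 1, frames=[4,2]
At step 6: evicted page 1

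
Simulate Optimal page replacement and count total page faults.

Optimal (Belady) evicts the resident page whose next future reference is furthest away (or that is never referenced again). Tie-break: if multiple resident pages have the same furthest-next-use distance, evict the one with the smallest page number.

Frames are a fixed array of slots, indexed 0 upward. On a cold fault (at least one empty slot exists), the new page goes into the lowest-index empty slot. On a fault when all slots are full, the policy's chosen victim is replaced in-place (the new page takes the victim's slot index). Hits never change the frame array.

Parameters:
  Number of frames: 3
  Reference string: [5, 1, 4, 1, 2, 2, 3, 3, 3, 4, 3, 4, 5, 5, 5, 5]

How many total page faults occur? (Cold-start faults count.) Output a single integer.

Answer: 5

Derivation:
Step 0: ref 5 → FAULT, frames=[5,-,-]
Step 1: ref 1 → FAULT, frames=[5,1,-]
Step 2: ref 4 → FAULT, frames=[5,1,4]
Step 3: ref 1 → HIT, frames=[5,1,4]
Step 4: ref 2 → FAULT (evict 1), frames=[5,2,4]
Step 5: ref 2 → HIT, frames=[5,2,4]
Step 6: ref 3 → FAULT (evict 2), frames=[5,3,4]
Step 7: ref 3 → HIT, frames=[5,3,4]
Step 8: ref 3 → HIT, frames=[5,3,4]
Step 9: ref 4 → HIT, frames=[5,3,4]
Step 10: ref 3 → HIT, frames=[5,3,4]
Step 11: ref 4 → HIT, frames=[5,3,4]
Step 12: ref 5 → HIT, frames=[5,3,4]
Step 13: ref 5 → HIT, frames=[5,3,4]
Step 14: ref 5 → HIT, frames=[5,3,4]
Step 15: ref 5 → HIT, frames=[5,3,4]
Total faults: 5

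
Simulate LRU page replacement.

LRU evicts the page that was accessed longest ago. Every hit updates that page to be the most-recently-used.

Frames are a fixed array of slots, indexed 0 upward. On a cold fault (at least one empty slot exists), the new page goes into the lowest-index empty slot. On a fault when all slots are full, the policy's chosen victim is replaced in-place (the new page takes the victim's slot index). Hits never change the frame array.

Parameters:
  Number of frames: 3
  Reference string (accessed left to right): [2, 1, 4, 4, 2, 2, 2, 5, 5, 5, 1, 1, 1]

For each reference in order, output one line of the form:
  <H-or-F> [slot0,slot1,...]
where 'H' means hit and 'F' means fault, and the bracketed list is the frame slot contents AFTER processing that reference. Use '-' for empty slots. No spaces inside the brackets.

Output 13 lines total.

F [2,-,-]
F [2,1,-]
F [2,1,4]
H [2,1,4]
H [2,1,4]
H [2,1,4]
H [2,1,4]
F [2,5,4]
H [2,5,4]
H [2,5,4]
F [2,5,1]
H [2,5,1]
H [2,5,1]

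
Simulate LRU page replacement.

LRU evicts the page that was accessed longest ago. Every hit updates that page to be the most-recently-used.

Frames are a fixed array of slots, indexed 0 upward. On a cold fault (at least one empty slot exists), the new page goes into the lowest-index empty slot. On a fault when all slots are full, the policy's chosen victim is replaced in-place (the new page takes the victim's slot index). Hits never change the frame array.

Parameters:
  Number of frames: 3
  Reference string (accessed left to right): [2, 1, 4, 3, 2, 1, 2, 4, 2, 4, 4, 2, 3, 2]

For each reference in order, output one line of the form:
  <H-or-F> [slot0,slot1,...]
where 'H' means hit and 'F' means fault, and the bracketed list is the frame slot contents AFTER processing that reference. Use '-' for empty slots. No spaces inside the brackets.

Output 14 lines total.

F [2,-,-]
F [2,1,-]
F [2,1,4]
F [3,1,4]
F [3,2,4]
F [3,2,1]
H [3,2,1]
F [4,2,1]
H [4,2,1]
H [4,2,1]
H [4,2,1]
H [4,2,1]
F [4,2,3]
H [4,2,3]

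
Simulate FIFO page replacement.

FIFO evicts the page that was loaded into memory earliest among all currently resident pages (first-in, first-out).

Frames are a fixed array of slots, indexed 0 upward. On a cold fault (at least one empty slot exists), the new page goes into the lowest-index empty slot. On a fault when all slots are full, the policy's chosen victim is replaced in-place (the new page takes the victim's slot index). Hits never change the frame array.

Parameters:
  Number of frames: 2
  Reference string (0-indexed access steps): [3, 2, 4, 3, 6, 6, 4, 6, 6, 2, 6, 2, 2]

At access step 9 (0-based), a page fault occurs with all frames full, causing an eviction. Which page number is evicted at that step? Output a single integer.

Step 0: ref 3 -> FAULT, frames=[3,-]
Step 1: ref 2 -> FAULT, frames=[3,2]
Step 2: ref 4 -> FAULT, evict 3, frames=[4,2]
Step 3: ref 3 -> FAULT, evict 2, frames=[4,3]
Step 4: ref 6 -> FAULT, evict 4, frames=[6,3]
Step 5: ref 6 -> HIT, frames=[6,3]
Step 6: ref 4 -> FAULT, evict 3, frames=[6,4]
Step 7: ref 6 -> HIT, frames=[6,4]
Step 8: ref 6 -> HIT, frames=[6,4]
Step 9: ref 2 -> FAULT, evict 6, frames=[2,4]
At step 9: evicted page 6

Answer: 6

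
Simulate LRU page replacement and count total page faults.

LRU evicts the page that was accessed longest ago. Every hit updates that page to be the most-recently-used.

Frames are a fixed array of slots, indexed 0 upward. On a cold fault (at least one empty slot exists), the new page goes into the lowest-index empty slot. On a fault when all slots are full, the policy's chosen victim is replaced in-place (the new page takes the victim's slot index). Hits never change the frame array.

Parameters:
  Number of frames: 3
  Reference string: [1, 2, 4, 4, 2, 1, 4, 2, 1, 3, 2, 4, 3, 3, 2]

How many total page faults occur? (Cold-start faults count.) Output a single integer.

Step 0: ref 1 → FAULT, frames=[1,-,-]
Step 1: ref 2 → FAULT, frames=[1,2,-]
Step 2: ref 4 → FAULT, frames=[1,2,4]
Step 3: ref 4 → HIT, frames=[1,2,4]
Step 4: ref 2 → HIT, frames=[1,2,4]
Step 5: ref 1 → HIT, frames=[1,2,4]
Step 6: ref 4 → HIT, frames=[1,2,4]
Step 7: ref 2 → HIT, frames=[1,2,4]
Step 8: ref 1 → HIT, frames=[1,2,4]
Step 9: ref 3 → FAULT (evict 4), frames=[1,2,3]
Step 10: ref 2 → HIT, frames=[1,2,3]
Step 11: ref 4 → FAULT (evict 1), frames=[4,2,3]
Step 12: ref 3 → HIT, frames=[4,2,3]
Step 13: ref 3 → HIT, frames=[4,2,3]
Step 14: ref 2 → HIT, frames=[4,2,3]
Total faults: 5

Answer: 5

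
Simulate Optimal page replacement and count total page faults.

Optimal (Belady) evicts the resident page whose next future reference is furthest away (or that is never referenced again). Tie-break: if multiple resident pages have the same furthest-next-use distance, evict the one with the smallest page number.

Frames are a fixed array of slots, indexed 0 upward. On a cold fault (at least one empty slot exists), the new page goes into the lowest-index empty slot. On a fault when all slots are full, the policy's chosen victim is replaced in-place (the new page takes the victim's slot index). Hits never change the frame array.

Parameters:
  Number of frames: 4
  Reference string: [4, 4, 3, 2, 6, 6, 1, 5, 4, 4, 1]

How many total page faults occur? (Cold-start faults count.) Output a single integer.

Step 0: ref 4 → FAULT, frames=[4,-,-,-]
Step 1: ref 4 → HIT, frames=[4,-,-,-]
Step 2: ref 3 → FAULT, frames=[4,3,-,-]
Step 3: ref 2 → FAULT, frames=[4,3,2,-]
Step 4: ref 6 → FAULT, frames=[4,3,2,6]
Step 5: ref 6 → HIT, frames=[4,3,2,6]
Step 6: ref 1 → FAULT (evict 2), frames=[4,3,1,6]
Step 7: ref 5 → FAULT (evict 3), frames=[4,5,1,6]
Step 8: ref 4 → HIT, frames=[4,5,1,6]
Step 9: ref 4 → HIT, frames=[4,5,1,6]
Step 10: ref 1 → HIT, frames=[4,5,1,6]
Total faults: 6

Answer: 6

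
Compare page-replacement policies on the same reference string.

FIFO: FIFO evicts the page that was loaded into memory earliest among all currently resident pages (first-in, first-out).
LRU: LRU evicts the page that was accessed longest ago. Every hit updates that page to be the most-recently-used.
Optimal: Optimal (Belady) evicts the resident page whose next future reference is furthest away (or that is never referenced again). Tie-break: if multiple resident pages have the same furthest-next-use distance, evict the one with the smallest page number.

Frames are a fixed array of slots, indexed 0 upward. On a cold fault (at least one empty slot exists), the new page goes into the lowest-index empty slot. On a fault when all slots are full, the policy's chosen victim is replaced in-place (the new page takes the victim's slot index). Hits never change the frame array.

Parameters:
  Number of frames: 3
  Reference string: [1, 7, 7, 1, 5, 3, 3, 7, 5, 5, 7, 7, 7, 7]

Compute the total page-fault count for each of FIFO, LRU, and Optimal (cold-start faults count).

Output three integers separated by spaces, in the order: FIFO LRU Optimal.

--- FIFO ---
  step 0: ref 1 -> FAULT, frames=[1,-,-] (faults so far: 1)
  step 1: ref 7 -> FAULT, frames=[1,7,-] (faults so far: 2)
  step 2: ref 7 -> HIT, frames=[1,7,-] (faults so far: 2)
  step 3: ref 1 -> HIT, frames=[1,7,-] (faults so far: 2)
  step 4: ref 5 -> FAULT, frames=[1,7,5] (faults so far: 3)
  step 5: ref 3 -> FAULT, evict 1, frames=[3,7,5] (faults so far: 4)
  step 6: ref 3 -> HIT, frames=[3,7,5] (faults so far: 4)
  step 7: ref 7 -> HIT, frames=[3,7,5] (faults so far: 4)
  step 8: ref 5 -> HIT, frames=[3,7,5] (faults so far: 4)
  step 9: ref 5 -> HIT, frames=[3,7,5] (faults so far: 4)
  step 10: ref 7 -> HIT, frames=[3,7,5] (faults so far: 4)
  step 11: ref 7 -> HIT, frames=[3,7,5] (faults so far: 4)
  step 12: ref 7 -> HIT, frames=[3,7,5] (faults so far: 4)
  step 13: ref 7 -> HIT, frames=[3,7,5] (faults so far: 4)
  FIFO total faults: 4
--- LRU ---
  step 0: ref 1 -> FAULT, frames=[1,-,-] (faults so far: 1)
  step 1: ref 7 -> FAULT, frames=[1,7,-] (faults so far: 2)
  step 2: ref 7 -> HIT, frames=[1,7,-] (faults so far: 2)
  step 3: ref 1 -> HIT, frames=[1,7,-] (faults so far: 2)
  step 4: ref 5 -> FAULT, frames=[1,7,5] (faults so far: 3)
  step 5: ref 3 -> FAULT, evict 7, frames=[1,3,5] (faults so far: 4)
  step 6: ref 3 -> HIT, frames=[1,3,5] (faults so far: 4)
  step 7: ref 7 -> FAULT, evict 1, frames=[7,3,5] (faults so far: 5)
  step 8: ref 5 -> HIT, frames=[7,3,5] (faults so far: 5)
  step 9: ref 5 -> HIT, frames=[7,3,5] (faults so far: 5)
  step 10: ref 7 -> HIT, frames=[7,3,5] (faults so far: 5)
  step 11: ref 7 -> HIT, frames=[7,3,5] (faults so far: 5)
  step 12: ref 7 -> HIT, frames=[7,3,5] (faults so far: 5)
  step 13: ref 7 -> HIT, frames=[7,3,5] (faults so far: 5)
  LRU total faults: 5
--- Optimal ---
  step 0: ref 1 -> FAULT, frames=[1,-,-] (faults so far: 1)
  step 1: ref 7 -> FAULT, frames=[1,7,-] (faults so far: 2)
  step 2: ref 7 -> HIT, frames=[1,7,-] (faults so far: 2)
  step 3: ref 1 -> HIT, frames=[1,7,-] (faults so far: 2)
  step 4: ref 5 -> FAULT, frames=[1,7,5] (faults so far: 3)
  step 5: ref 3 -> FAULT, evict 1, frames=[3,7,5] (faults so far: 4)
  step 6: ref 3 -> HIT, frames=[3,7,5] (faults so far: 4)
  step 7: ref 7 -> HIT, frames=[3,7,5] (faults so far: 4)
  step 8: ref 5 -> HIT, frames=[3,7,5] (faults so far: 4)
  step 9: ref 5 -> HIT, frames=[3,7,5] (faults so far: 4)
  step 10: ref 7 -> HIT, frames=[3,7,5] (faults so far: 4)
  step 11: ref 7 -> HIT, frames=[3,7,5] (faults so far: 4)
  step 12: ref 7 -> HIT, frames=[3,7,5] (faults so far: 4)
  step 13: ref 7 -> HIT, frames=[3,7,5] (faults so far: 4)
  Optimal total faults: 4

Answer: 4 5 4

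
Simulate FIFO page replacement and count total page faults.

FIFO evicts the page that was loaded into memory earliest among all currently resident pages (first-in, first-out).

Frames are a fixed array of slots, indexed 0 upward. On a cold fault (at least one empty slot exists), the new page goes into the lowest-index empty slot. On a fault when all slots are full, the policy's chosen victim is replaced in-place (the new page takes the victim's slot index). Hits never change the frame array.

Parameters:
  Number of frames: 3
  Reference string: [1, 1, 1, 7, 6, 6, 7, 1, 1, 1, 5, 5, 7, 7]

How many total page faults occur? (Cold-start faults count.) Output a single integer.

Step 0: ref 1 → FAULT, frames=[1,-,-]
Step 1: ref 1 → HIT, frames=[1,-,-]
Step 2: ref 1 → HIT, frames=[1,-,-]
Step 3: ref 7 → FAULT, frames=[1,7,-]
Step 4: ref 6 → FAULT, frames=[1,7,6]
Step 5: ref 6 → HIT, frames=[1,7,6]
Step 6: ref 7 → HIT, frames=[1,7,6]
Step 7: ref 1 → HIT, frames=[1,7,6]
Step 8: ref 1 → HIT, frames=[1,7,6]
Step 9: ref 1 → HIT, frames=[1,7,6]
Step 10: ref 5 → FAULT (evict 1), frames=[5,7,6]
Step 11: ref 5 → HIT, frames=[5,7,6]
Step 12: ref 7 → HIT, frames=[5,7,6]
Step 13: ref 7 → HIT, frames=[5,7,6]
Total faults: 4

Answer: 4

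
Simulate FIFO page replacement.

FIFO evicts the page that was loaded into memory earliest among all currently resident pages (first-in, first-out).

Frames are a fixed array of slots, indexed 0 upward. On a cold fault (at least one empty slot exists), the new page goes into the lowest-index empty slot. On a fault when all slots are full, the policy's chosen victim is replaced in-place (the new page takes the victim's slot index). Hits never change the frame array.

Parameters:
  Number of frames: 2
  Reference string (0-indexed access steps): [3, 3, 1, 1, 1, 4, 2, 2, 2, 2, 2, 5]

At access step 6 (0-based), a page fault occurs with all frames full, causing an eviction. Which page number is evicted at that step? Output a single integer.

Step 0: ref 3 -> FAULT, frames=[3,-]
Step 1: ref 3 -> HIT, frames=[3,-]
Step 2: ref 1 -> FAULT, frames=[3,1]
Step 3: ref 1 -> HIT, frames=[3,1]
Step 4: ref 1 -> HIT, frames=[3,1]
Step 5: ref 4 -> FAULT, evict 3, frames=[4,1]
Step 6: ref 2 -> FAULT, evict 1, frames=[4,2]
At step 6: evicted page 1

Answer: 1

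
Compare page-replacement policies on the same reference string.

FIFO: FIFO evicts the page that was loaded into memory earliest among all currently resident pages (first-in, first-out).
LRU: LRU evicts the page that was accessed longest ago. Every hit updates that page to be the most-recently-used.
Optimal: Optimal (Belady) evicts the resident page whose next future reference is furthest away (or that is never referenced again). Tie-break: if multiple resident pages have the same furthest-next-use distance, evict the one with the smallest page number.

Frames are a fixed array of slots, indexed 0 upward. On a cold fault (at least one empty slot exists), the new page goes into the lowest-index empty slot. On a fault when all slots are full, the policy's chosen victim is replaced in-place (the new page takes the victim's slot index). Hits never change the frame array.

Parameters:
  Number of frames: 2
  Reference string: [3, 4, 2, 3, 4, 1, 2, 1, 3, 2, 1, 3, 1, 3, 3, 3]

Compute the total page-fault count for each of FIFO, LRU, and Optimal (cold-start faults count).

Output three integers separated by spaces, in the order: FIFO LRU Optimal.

Answer: 9 11 7

Derivation:
--- FIFO ---
  step 0: ref 3 -> FAULT, frames=[3,-] (faults so far: 1)
  step 1: ref 4 -> FAULT, frames=[3,4] (faults so far: 2)
  step 2: ref 2 -> FAULT, evict 3, frames=[2,4] (faults so far: 3)
  step 3: ref 3 -> FAULT, evict 4, frames=[2,3] (faults so far: 4)
  step 4: ref 4 -> FAULT, evict 2, frames=[4,3] (faults so far: 5)
  step 5: ref 1 -> FAULT, evict 3, frames=[4,1] (faults so far: 6)
  step 6: ref 2 -> FAULT, evict 4, frames=[2,1] (faults so far: 7)
  step 7: ref 1 -> HIT, frames=[2,1] (faults so far: 7)
  step 8: ref 3 -> FAULT, evict 1, frames=[2,3] (faults so far: 8)
  step 9: ref 2 -> HIT, frames=[2,3] (faults so far: 8)
  step 10: ref 1 -> FAULT, evict 2, frames=[1,3] (faults so far: 9)
  step 11: ref 3 -> HIT, frames=[1,3] (faults so far: 9)
  step 12: ref 1 -> HIT, frames=[1,3] (faults so far: 9)
  step 13: ref 3 -> HIT, frames=[1,3] (faults so far: 9)
  step 14: ref 3 -> HIT, frames=[1,3] (faults so far: 9)
  step 15: ref 3 -> HIT, frames=[1,3] (faults so far: 9)
  FIFO total faults: 9
--- LRU ---
  step 0: ref 3 -> FAULT, frames=[3,-] (faults so far: 1)
  step 1: ref 4 -> FAULT, frames=[3,4] (faults so far: 2)
  step 2: ref 2 -> FAULT, evict 3, frames=[2,4] (faults so far: 3)
  step 3: ref 3 -> FAULT, evict 4, frames=[2,3] (faults so far: 4)
  step 4: ref 4 -> FAULT, evict 2, frames=[4,3] (faults so far: 5)
  step 5: ref 1 -> FAULT, evict 3, frames=[4,1] (faults so far: 6)
  step 6: ref 2 -> FAULT, evict 4, frames=[2,1] (faults so far: 7)
  step 7: ref 1 -> HIT, frames=[2,1] (faults so far: 7)
  step 8: ref 3 -> FAULT, evict 2, frames=[3,1] (faults so far: 8)
  step 9: ref 2 -> FAULT, evict 1, frames=[3,2] (faults so far: 9)
  step 10: ref 1 -> FAULT, evict 3, frames=[1,2] (faults so far: 10)
  step 11: ref 3 -> FAULT, evict 2, frames=[1,3] (faults so far: 11)
  step 12: ref 1 -> HIT, frames=[1,3] (faults so far: 11)
  step 13: ref 3 -> HIT, frames=[1,3] (faults so far: 11)
  step 14: ref 3 -> HIT, frames=[1,3] (faults so far: 11)
  step 15: ref 3 -> HIT, frames=[1,3] (faults so far: 11)
  LRU total faults: 11
--- Optimal ---
  step 0: ref 3 -> FAULT, frames=[3,-] (faults so far: 1)
  step 1: ref 4 -> FAULT, frames=[3,4] (faults so far: 2)
  step 2: ref 2 -> FAULT, evict 4, frames=[3,2] (faults so far: 3)
  step 3: ref 3 -> HIT, frames=[3,2] (faults so far: 3)
  step 4: ref 4 -> FAULT, evict 3, frames=[4,2] (faults so far: 4)
  step 5: ref 1 -> FAULT, evict 4, frames=[1,2] (faults so far: 5)
  step 6: ref 2 -> HIT, frames=[1,2] (faults so far: 5)
  step 7: ref 1 -> HIT, frames=[1,2] (faults so far: 5)
  step 8: ref 3 -> FAULT, evict 1, frames=[3,2] (faults so far: 6)
  step 9: ref 2 -> HIT, frames=[3,2] (faults so far: 6)
  step 10: ref 1 -> FAULT, evict 2, frames=[3,1] (faults so far: 7)
  step 11: ref 3 -> HIT, frames=[3,1] (faults so far: 7)
  step 12: ref 1 -> HIT, frames=[3,1] (faults so far: 7)
  step 13: ref 3 -> HIT, frames=[3,1] (faults so far: 7)
  step 14: ref 3 -> HIT, frames=[3,1] (faults so far: 7)
  step 15: ref 3 -> HIT, frames=[3,1] (faults so far: 7)
  Optimal total faults: 7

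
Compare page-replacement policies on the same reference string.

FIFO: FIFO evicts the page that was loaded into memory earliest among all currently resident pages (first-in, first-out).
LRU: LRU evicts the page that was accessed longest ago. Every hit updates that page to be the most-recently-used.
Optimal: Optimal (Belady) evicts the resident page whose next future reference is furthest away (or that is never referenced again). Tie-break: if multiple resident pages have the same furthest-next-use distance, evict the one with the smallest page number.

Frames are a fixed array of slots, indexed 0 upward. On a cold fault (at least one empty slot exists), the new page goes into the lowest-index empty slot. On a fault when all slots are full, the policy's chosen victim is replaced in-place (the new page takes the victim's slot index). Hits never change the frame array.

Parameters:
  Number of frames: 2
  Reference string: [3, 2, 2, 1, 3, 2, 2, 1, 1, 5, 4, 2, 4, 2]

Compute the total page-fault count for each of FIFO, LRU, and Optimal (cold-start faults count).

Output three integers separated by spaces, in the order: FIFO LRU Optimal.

Answer: 9 9 6

Derivation:
--- FIFO ---
  step 0: ref 3 -> FAULT, frames=[3,-] (faults so far: 1)
  step 1: ref 2 -> FAULT, frames=[3,2] (faults so far: 2)
  step 2: ref 2 -> HIT, frames=[3,2] (faults so far: 2)
  step 3: ref 1 -> FAULT, evict 3, frames=[1,2] (faults so far: 3)
  step 4: ref 3 -> FAULT, evict 2, frames=[1,3] (faults so far: 4)
  step 5: ref 2 -> FAULT, evict 1, frames=[2,3] (faults so far: 5)
  step 6: ref 2 -> HIT, frames=[2,3] (faults so far: 5)
  step 7: ref 1 -> FAULT, evict 3, frames=[2,1] (faults so far: 6)
  step 8: ref 1 -> HIT, frames=[2,1] (faults so far: 6)
  step 9: ref 5 -> FAULT, evict 2, frames=[5,1] (faults so far: 7)
  step 10: ref 4 -> FAULT, evict 1, frames=[5,4] (faults so far: 8)
  step 11: ref 2 -> FAULT, evict 5, frames=[2,4] (faults so far: 9)
  step 12: ref 4 -> HIT, frames=[2,4] (faults so far: 9)
  step 13: ref 2 -> HIT, frames=[2,4] (faults so far: 9)
  FIFO total faults: 9
--- LRU ---
  step 0: ref 3 -> FAULT, frames=[3,-] (faults so far: 1)
  step 1: ref 2 -> FAULT, frames=[3,2] (faults so far: 2)
  step 2: ref 2 -> HIT, frames=[3,2] (faults so far: 2)
  step 3: ref 1 -> FAULT, evict 3, frames=[1,2] (faults so far: 3)
  step 4: ref 3 -> FAULT, evict 2, frames=[1,3] (faults so far: 4)
  step 5: ref 2 -> FAULT, evict 1, frames=[2,3] (faults so far: 5)
  step 6: ref 2 -> HIT, frames=[2,3] (faults so far: 5)
  step 7: ref 1 -> FAULT, evict 3, frames=[2,1] (faults so far: 6)
  step 8: ref 1 -> HIT, frames=[2,1] (faults so far: 6)
  step 9: ref 5 -> FAULT, evict 2, frames=[5,1] (faults so far: 7)
  step 10: ref 4 -> FAULT, evict 1, frames=[5,4] (faults so far: 8)
  step 11: ref 2 -> FAULT, evict 5, frames=[2,4] (faults so far: 9)
  step 12: ref 4 -> HIT, frames=[2,4] (faults so far: 9)
  step 13: ref 2 -> HIT, frames=[2,4] (faults so far: 9)
  LRU total faults: 9
--- Optimal ---
  step 0: ref 3 -> FAULT, frames=[3,-] (faults so far: 1)
  step 1: ref 2 -> FAULT, frames=[3,2] (faults so far: 2)
  step 2: ref 2 -> HIT, frames=[3,2] (faults so far: 2)
  step 3: ref 1 -> FAULT, evict 2, frames=[3,1] (faults so far: 3)
  step 4: ref 3 -> HIT, frames=[3,1] (faults so far: 3)
  step 5: ref 2 -> FAULT, evict 3, frames=[2,1] (faults so far: 4)
  step 6: ref 2 -> HIT, frames=[2,1] (faults so far: 4)
  step 7: ref 1 -> HIT, frames=[2,1] (faults so far: 4)
  step 8: ref 1 -> HIT, frames=[2,1] (faults so far: 4)
  step 9: ref 5 -> FAULT, evict 1, frames=[2,5] (faults so far: 5)
  step 10: ref 4 -> FAULT, evict 5, frames=[2,4] (faults so far: 6)
  step 11: ref 2 -> HIT, frames=[2,4] (faults so far: 6)
  step 12: ref 4 -> HIT, frames=[2,4] (faults so far: 6)
  step 13: ref 2 -> HIT, frames=[2,4] (faults so far: 6)
  Optimal total faults: 6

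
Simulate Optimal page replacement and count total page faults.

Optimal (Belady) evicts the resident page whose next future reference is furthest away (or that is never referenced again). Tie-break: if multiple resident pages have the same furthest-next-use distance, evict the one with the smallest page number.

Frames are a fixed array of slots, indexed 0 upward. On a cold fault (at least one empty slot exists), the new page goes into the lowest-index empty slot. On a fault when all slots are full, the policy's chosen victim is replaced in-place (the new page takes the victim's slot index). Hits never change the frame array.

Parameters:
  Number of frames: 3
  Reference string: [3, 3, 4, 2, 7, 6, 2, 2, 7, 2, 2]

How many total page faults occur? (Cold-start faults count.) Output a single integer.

Step 0: ref 3 → FAULT, frames=[3,-,-]
Step 1: ref 3 → HIT, frames=[3,-,-]
Step 2: ref 4 → FAULT, frames=[3,4,-]
Step 3: ref 2 → FAULT, frames=[3,4,2]
Step 4: ref 7 → FAULT (evict 3), frames=[7,4,2]
Step 5: ref 6 → FAULT (evict 4), frames=[7,6,2]
Step 6: ref 2 → HIT, frames=[7,6,2]
Step 7: ref 2 → HIT, frames=[7,6,2]
Step 8: ref 7 → HIT, frames=[7,6,2]
Step 9: ref 2 → HIT, frames=[7,6,2]
Step 10: ref 2 → HIT, frames=[7,6,2]
Total faults: 5

Answer: 5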